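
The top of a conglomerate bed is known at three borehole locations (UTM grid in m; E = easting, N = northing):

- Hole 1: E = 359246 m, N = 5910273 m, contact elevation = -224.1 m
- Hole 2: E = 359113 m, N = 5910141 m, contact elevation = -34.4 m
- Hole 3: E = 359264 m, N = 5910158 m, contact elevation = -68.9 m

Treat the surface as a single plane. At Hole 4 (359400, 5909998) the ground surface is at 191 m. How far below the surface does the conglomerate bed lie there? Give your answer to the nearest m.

52 m

Two edge vectors: Hole 1→Hole 2 = (-133, -132, 189.7), Hole 1→Hole 3 = (18, -115, 155.2).
Normal n = (Hole 1→Hole 2) × (Hole 1→Hole 3) = (1329.1, 24056.2, 17671).
So ∂z/∂E = −n_x/n_z = −0.07521363 and ∂z/∂N = −n_y/n_z = −1.36133779.
Intercept c from Hole 1: -224.1 + 27020.19 + 8045877.95 = 8072674.05.
At (359400, 5909998): z_contact = −27031.8 − 8045503.6 + 8072674.05 = 138.7 m.
Depth below ground = 191 − 138.7 = 52 m.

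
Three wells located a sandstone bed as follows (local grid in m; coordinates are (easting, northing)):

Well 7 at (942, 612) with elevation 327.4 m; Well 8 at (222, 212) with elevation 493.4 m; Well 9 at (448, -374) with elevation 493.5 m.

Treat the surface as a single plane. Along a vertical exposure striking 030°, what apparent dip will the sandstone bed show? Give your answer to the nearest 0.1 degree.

Let the plane be z = a·E + b·N + c.
Well 8−Well 7: −720a − 400b = 166;  Well 9−Well 7: −494a − 986b = 166.1.
Solving gives a = −0.18980, b = −0.07337.
Unit vector along 030° is (sin 30°, cos 30°) = (0.5000, 0.8660).
Slope in that direction = a·(0.5000) + b·(0.8660) = −0.15844.
Apparent dip = arctan|0.15844| = 9.0° (true dip is 11.5°, so apparent ≤ true as expected).

9.0°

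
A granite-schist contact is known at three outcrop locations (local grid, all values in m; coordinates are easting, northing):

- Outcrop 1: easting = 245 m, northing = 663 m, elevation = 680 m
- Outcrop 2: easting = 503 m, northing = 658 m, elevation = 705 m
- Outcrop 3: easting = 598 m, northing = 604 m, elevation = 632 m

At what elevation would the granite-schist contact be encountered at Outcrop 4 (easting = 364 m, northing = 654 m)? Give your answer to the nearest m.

Let the plane be z = a·easting + b·northing + c.
Outcrop 2−Outcrop 1: 258a − 5b = 25;  Outcrop 3−Outcrop 1: 353a − 59b = −48.
Solving gives a = 0.12744, b = 1.57606.
Then c = 680 − a·245 − b·663 = −396.15.
At (364, 654): z = 46.4 + 1030.7 − 396.15 = 681.0 m.

681 m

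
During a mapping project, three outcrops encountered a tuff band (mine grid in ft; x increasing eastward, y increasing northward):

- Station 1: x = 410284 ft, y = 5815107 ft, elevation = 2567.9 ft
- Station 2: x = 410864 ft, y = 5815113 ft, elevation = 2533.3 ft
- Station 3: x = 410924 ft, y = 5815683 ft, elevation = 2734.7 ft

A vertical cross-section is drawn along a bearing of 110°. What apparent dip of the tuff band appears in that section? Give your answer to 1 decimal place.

10.4°

Two edge vectors: Station 1→Station 2 = (580, 6, -34.6), Station 1→Station 3 = (640, 576, 166.8).
Normal n = (Station 1→Station 2) × (Station 1→Station 3) = (20930.4, -118888, 330240).
So ∂z/∂x = −n_x/n_z = −0.06338 and ∂z/∂y = −n_y/n_z = 0.36000.
Unit vector along 110° is (sin 110°, cos 110°) = (0.9397, -0.3420).
Slope in that direction = a·(0.9397) + b·(-0.3420) = −0.18269.
Apparent dip = arctan|0.18269| = 10.4° (true dip is 20.1°, so apparent ≤ true as expected).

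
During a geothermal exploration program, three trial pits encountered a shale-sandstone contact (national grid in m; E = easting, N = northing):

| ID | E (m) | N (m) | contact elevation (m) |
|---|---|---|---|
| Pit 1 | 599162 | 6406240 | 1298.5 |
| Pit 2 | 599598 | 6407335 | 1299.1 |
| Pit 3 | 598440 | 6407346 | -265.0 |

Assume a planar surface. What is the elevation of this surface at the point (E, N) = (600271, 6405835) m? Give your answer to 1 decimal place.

3007.5 m

Two edge vectors: Pit 1→Pit 2 = (436, 1095, 0.6), Pit 1→Pit 3 = (-722, 1106, -1563.5).
Normal n = (Pit 1→Pit 2) × (Pit 1→Pit 3) = (-1712696.1, 681252.8, 1272806).
So ∂z/∂E = −n_x/n_z = 1.345606557 and ∂z/∂N = −n_y/n_z = −0.535236949.
Intercept c from Pit 1: 1298.5 − 806236.32 + 3428856.35 = 2623918.54.
At (600271, 6405835): z = 807728.6 − 3428639.6 + 2623918.54 = 3007.5 m.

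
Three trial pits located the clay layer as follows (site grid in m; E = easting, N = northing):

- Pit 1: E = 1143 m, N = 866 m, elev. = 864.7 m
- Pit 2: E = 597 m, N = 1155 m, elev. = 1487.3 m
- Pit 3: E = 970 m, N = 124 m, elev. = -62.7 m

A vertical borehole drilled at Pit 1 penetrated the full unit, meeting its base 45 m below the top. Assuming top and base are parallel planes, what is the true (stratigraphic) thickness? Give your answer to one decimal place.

Let the plane be z = a·E + b·N + c.
Pit 2−Pit 1: −546a + 289b = 622.6;  Pit 3−Pit 1: −173a − 742b = −927.4.
Solving gives a = −0.42614, b = 1.34922.
|∇z| = √(a²+b²) = 1.41492, so dip δ = arctan(1.41492) = 54.75°.
True thickness = vertical thickness × cos δ = 45 × cos 54.75° = 26.0 m.

26.0 m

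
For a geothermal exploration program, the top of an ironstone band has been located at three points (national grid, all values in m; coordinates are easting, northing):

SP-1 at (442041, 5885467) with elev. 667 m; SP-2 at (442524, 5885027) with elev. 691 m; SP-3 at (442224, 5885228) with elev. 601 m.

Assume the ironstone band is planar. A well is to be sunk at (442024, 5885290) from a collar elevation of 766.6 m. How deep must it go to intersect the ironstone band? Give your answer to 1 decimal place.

Two edge vectors: SP-1→SP-2 = (483, -440, 24), SP-1→SP-3 = (183, -239, -66).
Normal n = (SP-1→SP-2) × (SP-1→SP-3) = (34776, 36270, -34917).
So ∂z/∂easting = −n_x/n_z = 0.995961852 and ∂z/∂northing = −n_y/n_z = 1.038749033.
Intercept c from SP-1: 667 − 440255.97 − 6113523.16 = −6553112.13.
At (442024, 5885290): z_contact = 440239.04 + 6113339.30 − 6553112.13 = 466.21 m.
Depth below ground = 766.6 − 466.21 = 300.4 m.

300.4 m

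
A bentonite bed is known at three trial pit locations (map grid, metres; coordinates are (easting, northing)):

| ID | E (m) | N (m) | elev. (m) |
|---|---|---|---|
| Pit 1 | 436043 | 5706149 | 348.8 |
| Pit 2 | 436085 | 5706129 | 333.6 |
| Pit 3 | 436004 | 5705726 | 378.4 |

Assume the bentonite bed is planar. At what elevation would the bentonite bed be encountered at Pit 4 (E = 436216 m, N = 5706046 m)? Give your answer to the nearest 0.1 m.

Two edge vectors: Pit 1→Pit 2 = (42, -20, -15.2), Pit 1→Pit 3 = (-39, -423, 29.6).
Normal n = (Pit 1→Pit 2) × (Pit 1→Pit 3) = (-7021.6, -650.4, -18546).
So ∂z/∂E = −n_x/n_z = −0.378604551 and ∂z/∂N = −n_y/n_z = −0.035069557.
Intercept c from Pit 1: 348.8 + 165087.86 + 200112.12 = 365548.78.
At (436216, 5706046): z = −165153.4 − 200108.5 + 365548.78 = 286.9 m.

286.9 m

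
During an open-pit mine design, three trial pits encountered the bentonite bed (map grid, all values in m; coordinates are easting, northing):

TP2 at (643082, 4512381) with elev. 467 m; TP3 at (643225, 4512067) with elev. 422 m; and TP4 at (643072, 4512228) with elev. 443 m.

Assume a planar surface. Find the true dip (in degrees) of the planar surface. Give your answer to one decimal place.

Let the plane be z = a·easting + b·northing + c.
TP3−TP2: 143a − 314b = −45;  TP4−TP2: −10a − 153b = −24.
Solving gives a = 0.02602, b = 0.15516.
Gradient magnitude |∇z| = √(a² + b²) = √(0.00068 + 0.02408) = 0.15733.
True dip = arctan(0.15733) = 8.9°, dipping toward S (azimuth ≈ 190°).

8.9°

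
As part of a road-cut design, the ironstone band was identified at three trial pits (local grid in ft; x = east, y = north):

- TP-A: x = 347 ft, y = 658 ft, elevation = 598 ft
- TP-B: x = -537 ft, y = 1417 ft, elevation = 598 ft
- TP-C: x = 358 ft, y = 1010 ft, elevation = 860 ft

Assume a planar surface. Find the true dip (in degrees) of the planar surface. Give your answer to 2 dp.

43.69°

Let the plane be z = a·x + b·y + c.
TP-B−TP-A: −884a + 759b = 0;  TP-C−TP-A: 11a + 352b = 262.
Solving gives a = 0.62237, b = 0.72487.
Gradient magnitude |∇z| = √(a² + b²) = √(0.38735 + 0.52544) = 0.95540.
True dip = arctan(0.95540) = 43.69°, dipping toward SW (azimuth ≈ 221°).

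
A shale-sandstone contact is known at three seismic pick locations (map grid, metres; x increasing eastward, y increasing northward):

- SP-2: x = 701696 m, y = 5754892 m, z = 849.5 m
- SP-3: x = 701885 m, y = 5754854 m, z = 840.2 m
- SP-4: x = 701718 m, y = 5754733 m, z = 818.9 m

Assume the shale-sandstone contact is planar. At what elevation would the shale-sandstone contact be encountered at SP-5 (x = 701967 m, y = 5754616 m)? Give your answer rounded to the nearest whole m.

Let the plane be z = a·x + b·y + c.
SP-3−SP-2: 189a − 38b = −9.3;  SP-4−SP-2: 22a − 159b = −30.6.
Solving gives a = −0.01081294, b = 0.19095670.
Then c = 849.5 − a·701696 − b·5754892 = −1090498.29.
At (701967, 5754616): z = −7590.3 + 1098882.5 − 1090498.29 = 793.9 m.

794 m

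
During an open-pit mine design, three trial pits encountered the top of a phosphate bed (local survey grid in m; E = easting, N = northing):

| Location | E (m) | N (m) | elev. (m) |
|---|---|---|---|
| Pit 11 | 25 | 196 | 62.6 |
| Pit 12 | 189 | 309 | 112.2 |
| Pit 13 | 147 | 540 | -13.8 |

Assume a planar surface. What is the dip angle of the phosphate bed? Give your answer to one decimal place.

36.6°

Two edge vectors: Pit 11→Pit 12 = (164, 113, 49.6), Pit 11→Pit 13 = (122, 344, -76.4).
Normal n = (Pit 11→Pit 12) × (Pit 11→Pit 13) = (-25695.6, 18580.8, 42630).
So ∂z/∂E = −n_x/n_z = 0.60276 and ∂z/∂N = −n_y/n_z = −0.43586.
Gradient magnitude |∇z| = √(a² + b²) = √(0.36332 + 0.18998) = 0.74384.
True dip = arctan(0.74384) = 36.6°, dipping toward NW (azimuth ≈ 306°).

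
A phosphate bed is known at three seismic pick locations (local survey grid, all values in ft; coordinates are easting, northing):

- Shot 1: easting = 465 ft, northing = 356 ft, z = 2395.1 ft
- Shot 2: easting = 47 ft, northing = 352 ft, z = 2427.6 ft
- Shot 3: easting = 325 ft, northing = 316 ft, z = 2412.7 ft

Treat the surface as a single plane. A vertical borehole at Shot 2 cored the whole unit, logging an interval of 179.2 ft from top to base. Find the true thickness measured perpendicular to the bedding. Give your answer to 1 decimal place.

176.1 ft

Let the plane be z = a·easting + b·northing + c.
Shot 2−Shot 1: −418a − 4b = 32.5;  Shot 3−Shot 1: −140a − 40b = 17.6.
Solving gives a = −0.07609, b = −0.17369.
|∇z| = √(a²+b²) = 0.18962, so dip δ = arctan(0.18962) = 10.74°.
True thickness = vertical thickness × cos δ = 179.2 × cos 10.74° = 176.1 ft.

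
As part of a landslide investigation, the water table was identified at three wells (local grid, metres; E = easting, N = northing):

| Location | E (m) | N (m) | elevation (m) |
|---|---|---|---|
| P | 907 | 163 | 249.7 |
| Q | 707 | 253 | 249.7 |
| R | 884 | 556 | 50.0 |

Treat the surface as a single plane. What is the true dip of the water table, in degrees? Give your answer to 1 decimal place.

Two edge vectors: P→Q = (-200, 90, 0), P→R = (-23, 393, -199.7).
Normal n = (P→Q) × (P→R) = (-17973, -39940, -76530).
So ∂z/∂E = −n_x/n_z = −0.23485 and ∂z/∂N = −n_y/n_z = −0.52189.
Gradient magnitude |∇z| = √(a² + b²) = √(0.05515 + 0.27237) = 0.57229.
True dip = arctan(0.57229) = 29.8°, dipping toward NNE (azimuth ≈ 024°).

29.8°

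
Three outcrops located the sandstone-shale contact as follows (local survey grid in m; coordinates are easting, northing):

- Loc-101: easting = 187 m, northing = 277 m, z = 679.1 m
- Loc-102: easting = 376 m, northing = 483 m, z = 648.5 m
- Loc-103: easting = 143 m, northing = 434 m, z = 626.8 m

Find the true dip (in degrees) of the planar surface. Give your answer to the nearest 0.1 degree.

Two edge vectors: Loc-101→Loc-102 = (189, 206, -30.6), Loc-101→Loc-103 = (-44, 157, -52.3).
Normal n = (Loc-101→Loc-102) × (Loc-101→Loc-103) = (-5969.6, 11231.1, 38737).
So ∂z/∂easting = −n_x/n_z = 0.15411 and ∂z/∂northing = −n_y/n_z = −0.28993.
Gradient magnitude |∇z| = √(a² + b²) = √(0.02375 + 0.08406) = 0.32834.
True dip = arctan(0.32834) = 18.2°, dipping toward NNW (azimuth ≈ 332°).

18.2°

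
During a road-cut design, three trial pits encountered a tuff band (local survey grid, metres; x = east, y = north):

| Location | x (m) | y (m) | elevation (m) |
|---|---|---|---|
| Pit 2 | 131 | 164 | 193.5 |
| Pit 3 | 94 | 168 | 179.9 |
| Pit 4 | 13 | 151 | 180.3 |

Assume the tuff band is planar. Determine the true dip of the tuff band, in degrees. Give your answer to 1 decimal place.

50.1°

Let the plane be z = a·x + b·y + c.
Pit 3−Pit 2: −37a + 4b = −13.6;  Pit 4−Pit 2: −118a − 13b = −13.2.
Solving gives a = 0.24092, b = −1.17146.
Gradient magnitude |∇z| = √(a² + b²) = √(0.05804 + 1.37232) = 1.19598.
True dip = arctan(1.19598) = 50.1°, dipping toward NNW (azimuth ≈ 348°).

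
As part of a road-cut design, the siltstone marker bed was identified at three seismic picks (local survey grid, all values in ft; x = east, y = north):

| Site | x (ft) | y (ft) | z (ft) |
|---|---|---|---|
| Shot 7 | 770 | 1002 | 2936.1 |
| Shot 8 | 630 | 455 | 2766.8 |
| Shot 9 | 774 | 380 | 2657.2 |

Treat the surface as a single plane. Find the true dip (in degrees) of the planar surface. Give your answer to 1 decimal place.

34.7°

Let the plane be z = a·x + b·y + c.
Shot 8−Shot 7: −140a − 547b = −169.3;  Shot 9−Shot 7: 4a − 622b = −278.9.
Solving gives a = −0.52935, b = 0.44499.
Gradient magnitude |∇z| = √(a² + b²) = √(0.28021 + 0.19801) = 0.69154.
True dip = arctan(0.69154) = 34.7°, dipping toward SE (azimuth ≈ 130°).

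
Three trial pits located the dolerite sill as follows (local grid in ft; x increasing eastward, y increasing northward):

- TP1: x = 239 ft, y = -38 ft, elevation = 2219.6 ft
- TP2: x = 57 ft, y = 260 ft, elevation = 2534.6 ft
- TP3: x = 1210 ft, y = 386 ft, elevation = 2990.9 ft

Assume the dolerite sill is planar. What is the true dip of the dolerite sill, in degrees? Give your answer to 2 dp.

51.24°

Two edge vectors: TP1→TP2 = (-182, 298, 315), TP1→TP3 = (971, 424, 771.3).
Normal n = (TP1→TP2) × (TP1→TP3) = (96287.4, 446241.6, -366526).
So ∂z/∂x = −n_x/n_z = 0.26270 and ∂z/∂y = −n_y/n_z = 1.21749.
Gradient magnitude |∇z| = √(a² + b²) = √(0.06901 + 1.48228) = 1.24551.
True dip = arctan(1.24551) = 51.24°, dipping toward SSW (azimuth ≈ 192°).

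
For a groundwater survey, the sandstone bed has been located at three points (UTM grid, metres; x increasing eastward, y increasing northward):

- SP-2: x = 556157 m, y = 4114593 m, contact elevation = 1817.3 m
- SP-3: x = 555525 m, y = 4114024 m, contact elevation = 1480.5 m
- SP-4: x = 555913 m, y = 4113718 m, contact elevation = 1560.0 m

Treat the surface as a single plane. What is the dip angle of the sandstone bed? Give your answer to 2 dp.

22.16°

Let the plane be z = a·x + b·y + c.
SP-3−SP-2: −632a − 569b = −336.8;  SP-4−SP-2: −244a − 875b = −257.3.
Solving gives a = 0.35806, b = 0.19421.
Gradient magnitude |∇z| = √(a² + b²) = √(0.12821 + 0.03772) = 0.40734.
True dip = arctan(0.40734) = 22.16°, dipping toward WSW (azimuth ≈ 242°).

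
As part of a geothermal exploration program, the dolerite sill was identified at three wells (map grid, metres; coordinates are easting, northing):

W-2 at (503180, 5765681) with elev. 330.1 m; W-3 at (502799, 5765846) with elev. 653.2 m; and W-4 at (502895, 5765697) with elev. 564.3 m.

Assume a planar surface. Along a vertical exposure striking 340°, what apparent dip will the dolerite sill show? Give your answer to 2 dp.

19.05°

Two edge vectors: W-2→W-3 = (-381, 165, 323.1), W-2→W-4 = (-285, 16, 234.2).
Normal n = (W-2→W-3) × (W-2→W-4) = (33473.4, -2853.3, 40929).
So ∂z/∂easting = −n_x/n_z = −0.81784 and ∂z/∂northing = −n_y/n_z = 0.06971.
Unit vector along 340° is (sin 340°, cos 340°) = (-0.3420, 0.9397).
Slope in that direction = a·(-0.3420) + b·(0.9397) = 0.34523.
Apparent dip = arctan|0.34523| = 19.05° (true dip is 39.4°, so apparent ≤ true as expected).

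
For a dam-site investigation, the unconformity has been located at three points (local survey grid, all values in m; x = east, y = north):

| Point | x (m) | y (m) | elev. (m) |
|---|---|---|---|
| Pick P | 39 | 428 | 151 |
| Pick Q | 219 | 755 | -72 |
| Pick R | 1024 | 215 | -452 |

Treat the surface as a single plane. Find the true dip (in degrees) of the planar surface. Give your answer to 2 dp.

Let the plane be z = a·x + b·y + c.
Pick Q−Pick P: 180a + 327b = −223;  Pick R−Pick P: 985a − 213b = −603.
Solving gives a = −0.67885, b = −0.30828.
Gradient magnitude |∇z| = √(a² + b²) = √(0.46083 + 0.09504) = 0.74557.
True dip = arctan(0.74557) = 36.71°, dipping toward ENE (azimuth ≈ 066°).

36.71°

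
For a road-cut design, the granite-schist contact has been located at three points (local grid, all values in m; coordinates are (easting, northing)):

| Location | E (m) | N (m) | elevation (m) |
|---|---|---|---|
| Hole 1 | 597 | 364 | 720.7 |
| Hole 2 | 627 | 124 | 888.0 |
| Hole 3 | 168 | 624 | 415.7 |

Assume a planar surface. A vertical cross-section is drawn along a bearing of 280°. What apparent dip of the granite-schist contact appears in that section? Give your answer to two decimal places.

Let the plane be z = a·E + b·N + c.
Hole 2−Hole 1: 30a − 240b = 167.3;  Hole 3−Hole 1: −429a + 260b = −305.
Solving gives a = 0.31213, b = −0.65807.
Unit vector along 280° is (sin 280°, cos 280°) = (-0.9848, 0.1736).
Slope in that direction = a·(-0.9848) + b·(0.1736) = −0.42166.
Apparent dip = arctan|0.42166| = 22.86° (true dip is 36.1°, so apparent ≤ true as expected).

22.86°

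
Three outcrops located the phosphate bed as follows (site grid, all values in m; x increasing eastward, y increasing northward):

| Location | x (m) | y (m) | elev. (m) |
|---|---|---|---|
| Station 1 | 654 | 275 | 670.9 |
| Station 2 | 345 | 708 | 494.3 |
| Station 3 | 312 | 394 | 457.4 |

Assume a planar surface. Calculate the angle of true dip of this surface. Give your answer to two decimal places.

Let the plane be z = a·x + b·y + c.
Station 2−Station 1: −309a + 433b = −176.6;  Station 3−Station 1: −342a + 119b = −213.5.
Solving gives a = 0.64169, b = 0.05008.
Gradient magnitude |∇z| = √(a² + b²) = √(0.41177 + 0.00251) = 0.64364.
True dip = arctan(0.64364) = 32.77°, dipping toward W (azimuth ≈ 266°).

32.77°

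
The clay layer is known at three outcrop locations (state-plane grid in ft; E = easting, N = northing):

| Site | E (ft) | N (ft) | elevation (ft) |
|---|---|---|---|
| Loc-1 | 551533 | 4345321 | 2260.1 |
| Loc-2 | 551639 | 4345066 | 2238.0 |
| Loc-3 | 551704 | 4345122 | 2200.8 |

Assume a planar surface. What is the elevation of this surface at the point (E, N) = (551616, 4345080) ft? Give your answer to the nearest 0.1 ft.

2247.4 ft

Two edge vectors: Loc-1→Loc-2 = (106, -255, -22.1), Loc-1→Loc-3 = (171, -199, -59.3).
Normal n = (Loc-1→Loc-2) × (Loc-1→Loc-3) = (10723.6, 2506.7, 22511).
So ∂z/∂E = −n_x/n_z = −0.476371552 and ∂z/∂N = −n_y/n_z = −0.111354449.
Intercept c from Loc-1: 2260.1 + 262734.63 + 483870.83 = 748865.56.
At (551616, 4345080): z = −262774.2 − 483844.0 + 748865.56 = 2247.4 ft.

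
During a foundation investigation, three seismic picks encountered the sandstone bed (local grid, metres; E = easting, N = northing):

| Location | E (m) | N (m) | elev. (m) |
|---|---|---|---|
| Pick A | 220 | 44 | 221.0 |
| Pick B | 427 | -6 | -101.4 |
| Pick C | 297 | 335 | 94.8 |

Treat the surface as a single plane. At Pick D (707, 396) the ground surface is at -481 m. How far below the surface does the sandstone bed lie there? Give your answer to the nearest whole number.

Two edge vectors: Pick A→Pick B = (207, -50, -322.4), Pick A→Pick C = (77, 291, -126.2).
Normal n = (Pick A→Pick B) × (Pick A→Pick C) = (100128.4, 1298.6, 64087).
So ∂z/∂E = −n_x/n_z = −1.56238 and ∂z/∂N = −n_y/n_z = −0.02026.
Intercept c from Pick A: 221 + 343.72 + 0.89 = 565.62.
At (707, 396): z_contact = −1104.6 − 8.0 + 565.62 = -547.0 m.
Depth below ground = -481 − (-547.0) = 66 m.

66 m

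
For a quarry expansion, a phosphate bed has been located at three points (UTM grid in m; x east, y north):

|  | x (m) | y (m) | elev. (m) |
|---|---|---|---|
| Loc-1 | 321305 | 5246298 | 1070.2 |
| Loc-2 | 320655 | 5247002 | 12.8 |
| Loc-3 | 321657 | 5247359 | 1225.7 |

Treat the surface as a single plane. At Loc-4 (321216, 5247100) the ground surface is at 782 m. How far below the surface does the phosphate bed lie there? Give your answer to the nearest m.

Let the plane be z = a·x + b·y + c.
Loc-2−Loc-1: −650a + 704b = −1057.4;  Loc-3−Loc-1: 352a + 1061b = 155.5.
Solving gives a = 1.31352381, b = −0.28921808.
Then c = 1070.2 − a·321305 − b·5246298 = 1096352.65.
At (321216, 5247100): z_contact = 421924.9 − 1517556.2 + 1096352.65 = 721.3 m.
Depth below ground = 782 − 721.3 = 61 m.

61 m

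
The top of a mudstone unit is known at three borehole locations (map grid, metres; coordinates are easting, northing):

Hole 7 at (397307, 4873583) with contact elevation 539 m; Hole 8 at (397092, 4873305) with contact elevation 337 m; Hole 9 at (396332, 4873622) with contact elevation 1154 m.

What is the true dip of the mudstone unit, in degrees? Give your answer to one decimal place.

52.7°

Let the plane be z = a·easting + b·northing + c.
Hole 8−Hole 7: −215a − 278b = −202;  Hole 9−Hole 7: −975a + 39b = 615.
Solving gives a = −0.58365, b = 1.17800.
Gradient magnitude |∇z| = √(a² + b²) = √(0.34065 + 1.38769) = 1.31466.
True dip = arctan(1.31466) = 52.7°, dipping toward SSE (azimuth ≈ 154°).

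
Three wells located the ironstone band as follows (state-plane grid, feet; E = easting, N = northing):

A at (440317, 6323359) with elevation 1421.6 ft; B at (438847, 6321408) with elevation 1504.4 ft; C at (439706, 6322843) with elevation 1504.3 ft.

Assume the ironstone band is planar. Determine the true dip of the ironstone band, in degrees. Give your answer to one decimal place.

17.7°

Two edge vectors: A→B = (-1470, -1951, 82.8), A→C = (-611, -516, 82.7).
Normal n = (A→B) × (A→C) = (-118622.9, 70978.2, -433541).
So ∂z/∂E = −n_x/n_z = −0.27361 and ∂z/∂N = −n_y/n_z = 0.16372.
Gradient magnitude |∇z| = √(a² + b²) = √(0.07486 + 0.02680) = 0.31885.
True dip = arctan(0.31885) = 17.7°, dipping toward ESE (azimuth ≈ 121°).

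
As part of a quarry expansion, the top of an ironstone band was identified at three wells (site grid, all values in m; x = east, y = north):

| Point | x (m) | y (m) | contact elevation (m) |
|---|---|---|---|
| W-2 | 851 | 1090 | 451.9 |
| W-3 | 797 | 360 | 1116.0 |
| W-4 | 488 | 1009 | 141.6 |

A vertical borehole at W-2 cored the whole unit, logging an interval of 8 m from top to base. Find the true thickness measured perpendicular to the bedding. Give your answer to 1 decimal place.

4.5 m

Let the plane be z = a·x + b·y + c.
W-3−W-2: −54a − 730b = 664.1;  W-4−W-2: −363a − 81b = −310.3.
Solving gives a = 1.07557, b = −0.98929.
|∇z| = √(a²+b²) = 1.46135, so dip δ = arctan(1.46135) = 55.62°.
True thickness = vertical thickness × cos δ = 8 × cos 55.62° = 4.5 m.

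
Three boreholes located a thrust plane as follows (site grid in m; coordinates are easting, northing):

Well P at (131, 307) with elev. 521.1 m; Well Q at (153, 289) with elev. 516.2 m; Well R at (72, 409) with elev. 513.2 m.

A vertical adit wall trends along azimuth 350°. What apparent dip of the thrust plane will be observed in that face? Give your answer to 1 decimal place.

16.2°

Let the plane be z = a·easting + b·northing + c.
Well Q−Well P: 22a − 18b = −4.9;  Well R−Well P: −59a + 102b = −7.9.
Solving gives a = −0.54315, b = −0.39162.
Unit vector along 350° is (sin 350°, cos 350°) = (-0.1736, 0.9848).
Slope in that direction = a·(-0.1736) + b·(0.9848) = −0.29136.
Apparent dip = arctan|0.29136| = 16.2° (true dip is 33.8°, so apparent ≤ true as expected).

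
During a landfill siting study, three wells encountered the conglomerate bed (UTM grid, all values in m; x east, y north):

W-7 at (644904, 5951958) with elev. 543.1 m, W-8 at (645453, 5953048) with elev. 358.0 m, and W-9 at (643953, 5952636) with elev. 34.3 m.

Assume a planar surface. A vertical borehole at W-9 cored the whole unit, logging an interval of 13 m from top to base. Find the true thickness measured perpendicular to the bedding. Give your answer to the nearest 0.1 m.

Two edge vectors: W-7→W-8 = (549, 1090, -185.1), W-7→W-9 = (-951, 678, -508.8).
Normal n = (W-7→W-8) × (W-7→W-9) = (-429094.2, 455361.3, 1408812).
So ∂z/∂x = −n_x/n_z = 0.30458 and ∂z/∂y = −n_y/n_z = −0.32322.
|∇z| = √(a²+b²) = 0.44412, so dip δ = arctan(0.44412) = 23.95°.
True thickness = vertical thickness × cos δ = 13 × cos 23.95° = 11.9 m.

11.9 m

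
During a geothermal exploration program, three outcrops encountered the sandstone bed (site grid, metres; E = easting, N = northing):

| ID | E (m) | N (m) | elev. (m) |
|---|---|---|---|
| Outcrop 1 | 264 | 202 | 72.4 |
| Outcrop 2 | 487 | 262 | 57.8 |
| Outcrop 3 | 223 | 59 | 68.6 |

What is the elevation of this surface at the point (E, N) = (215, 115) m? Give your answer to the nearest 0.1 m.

72.0 m

Two edge vectors: Outcrop 1→Outcrop 2 = (223, 60, -14.6), Outcrop 1→Outcrop 3 = (-41, -143, -3.8).
Normal n = (Outcrop 1→Outcrop 2) × (Outcrop 1→Outcrop 3) = (-2315.8, 1446, -29429).
So ∂z/∂E = −n_x/n_z = −0.07869 and ∂z/∂N = −n_y/n_z = 0.04914.
Intercept c from Outcrop 1: 72.4 + 20.77 − 9.93 = 83.25.
At (215, 115): z = −16.9 + 5.7 + 83.25 = 72.0 m.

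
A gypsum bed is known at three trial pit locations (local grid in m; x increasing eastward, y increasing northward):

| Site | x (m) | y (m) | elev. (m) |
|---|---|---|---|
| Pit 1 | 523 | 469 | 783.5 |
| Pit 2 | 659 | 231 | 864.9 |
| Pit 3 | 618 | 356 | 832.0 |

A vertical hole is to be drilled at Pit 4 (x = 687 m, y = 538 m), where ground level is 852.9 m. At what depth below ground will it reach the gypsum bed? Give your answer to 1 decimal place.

Let the plane be z = a·x + b·y + c.
Pit 2−Pit 1: 136a − 238b = 81.4;  Pit 3−Pit 1: 95a − 113b = 48.5.
Solving gives a = 0.32378, b = −0.15700.
Then c = 783.5 − a·523 − b·469 = 687.80.
At (687, 538): z_contact = 222.44 − 84.47 + 687.80 = 825.77 m.
Depth below ground = 852.9 − 825.77 = 27.1 m.

27.1 m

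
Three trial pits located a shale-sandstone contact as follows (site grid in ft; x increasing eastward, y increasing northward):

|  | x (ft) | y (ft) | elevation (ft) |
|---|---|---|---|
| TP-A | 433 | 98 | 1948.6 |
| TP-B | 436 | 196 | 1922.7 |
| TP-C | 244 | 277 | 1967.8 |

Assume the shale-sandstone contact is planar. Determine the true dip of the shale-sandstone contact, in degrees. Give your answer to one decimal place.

Let the plane be z = a·x + b·y + c.
TP-B−TP-A: 3a + 98b = −25.9;  TP-C−TP-A: −189a + 179b = 19.2.
Solving gives a = −0.34197, b = −0.25382.
Gradient magnitude |∇z| = √(a² + b²) = √(0.11695 + 0.06442) = 0.42588.
True dip = arctan(0.42588) = 23.1°, dipping toward NE (azimuth ≈ 053°).

23.1°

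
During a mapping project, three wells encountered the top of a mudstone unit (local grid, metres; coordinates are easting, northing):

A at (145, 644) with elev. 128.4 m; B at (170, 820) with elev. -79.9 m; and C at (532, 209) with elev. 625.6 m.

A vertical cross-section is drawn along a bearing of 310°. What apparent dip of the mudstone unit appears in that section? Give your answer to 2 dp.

36.02°

Let the plane be z = a·easting + b·northing + c.
B−A: 25a + 176b = −208.3;  C−A: 387a − 435b = 497.2.
Solving gives a = −0.03929, b = −1.17794.
Unit vector along 310° is (sin 310°, cos 310°) = (-0.7660, 0.6428).
Slope in that direction = a·(-0.7660) + b·(0.6428) = −0.72707.
Apparent dip = arctan|0.72707| = 36.02° (true dip is 49.7°, so apparent ≤ true as expected).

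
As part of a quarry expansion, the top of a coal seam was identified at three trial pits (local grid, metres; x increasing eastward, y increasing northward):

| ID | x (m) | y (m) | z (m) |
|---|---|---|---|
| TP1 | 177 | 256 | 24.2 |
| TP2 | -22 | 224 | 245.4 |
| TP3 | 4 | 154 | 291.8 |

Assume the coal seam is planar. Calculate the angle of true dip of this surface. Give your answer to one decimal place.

Two edge vectors: TP1→TP2 = (-199, -32, 221.2), TP1→TP3 = (-173, -102, 267.6).
Normal n = (TP1→TP2) × (TP1→TP3) = (13999.2, 14984.8, 14762).
So ∂z/∂x = −n_x/n_z = −0.94833 and ∂z/∂y = −n_y/n_z = −1.01509.
Gradient magnitude |∇z| = √(a² + b²) = √(0.89932 + 1.03041) = 1.38915.
True dip = arctan(1.38915) = 54.3°, dipping toward NE (azimuth ≈ 043°).

54.3°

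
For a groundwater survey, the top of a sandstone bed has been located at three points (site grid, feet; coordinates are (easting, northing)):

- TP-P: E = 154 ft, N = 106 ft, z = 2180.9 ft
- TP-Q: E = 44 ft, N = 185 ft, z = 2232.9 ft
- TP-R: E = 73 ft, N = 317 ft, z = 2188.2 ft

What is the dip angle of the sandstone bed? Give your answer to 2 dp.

Let the plane be z = a·E + b·N + c.
TP-Q−TP-P: −110a + 79b = 52;  TP-R−TP-P: −81a + 211b = 7.3.
Solving gives a = −0.61836, b = −0.20278.
Gradient magnitude |∇z| = √(a² + b²) = √(0.38237 + 0.04112) = 0.65076.
True dip = arctan(0.65076) = 33.05°, dipping toward ENE (azimuth ≈ 072°).

33.05°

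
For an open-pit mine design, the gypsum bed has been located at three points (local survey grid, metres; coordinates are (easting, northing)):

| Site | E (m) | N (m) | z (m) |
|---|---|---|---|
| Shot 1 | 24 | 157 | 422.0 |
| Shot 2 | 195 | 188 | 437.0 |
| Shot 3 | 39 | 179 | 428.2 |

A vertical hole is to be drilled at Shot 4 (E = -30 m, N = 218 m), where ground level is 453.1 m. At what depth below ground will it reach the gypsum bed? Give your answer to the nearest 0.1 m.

17.9 m

Let the plane be z = a·E + b·N + c.
Shot 2−Shot 1: 171a + 31b = 15;  Shot 3−Shot 1: 15a + 22b = 6.2.
Solving gives a = 0.04180, b = 0.25332.
Then c = 422 − a·24 − b·157 = 381.23.
At (-30, 218): z_contact = −1.25 + 55.22 + 381.23 = 435.20 m.
Depth below ground = 453.1 − 435.20 = 17.9 m.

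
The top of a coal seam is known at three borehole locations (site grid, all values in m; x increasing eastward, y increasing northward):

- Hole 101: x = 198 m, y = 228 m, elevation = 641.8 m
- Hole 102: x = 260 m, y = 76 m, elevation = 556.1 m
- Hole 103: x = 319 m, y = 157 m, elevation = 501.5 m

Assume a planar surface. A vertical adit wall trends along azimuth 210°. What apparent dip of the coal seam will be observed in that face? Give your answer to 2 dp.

Two edge vectors: Hole 101→Hole 102 = (62, -152, -85.7), Hole 101→Hole 103 = (121, -71, -140.3).
Normal n = (Hole 101→Hole 102) × (Hole 101→Hole 103) = (15240.9, -1671.1, 13990).
So ∂z/∂x = −n_x/n_z = −1.08941 and ∂z/∂y = −n_y/n_z = 0.11945.
Unit vector along 210° is (sin 210°, cos 210°) = (-0.5000, -0.8660).
Slope in that direction = a·(-0.5000) + b·(-0.8660) = 0.44126.
Apparent dip = arctan|0.44126| = 23.81° (true dip is 47.6°, so apparent ≤ true as expected).

23.81°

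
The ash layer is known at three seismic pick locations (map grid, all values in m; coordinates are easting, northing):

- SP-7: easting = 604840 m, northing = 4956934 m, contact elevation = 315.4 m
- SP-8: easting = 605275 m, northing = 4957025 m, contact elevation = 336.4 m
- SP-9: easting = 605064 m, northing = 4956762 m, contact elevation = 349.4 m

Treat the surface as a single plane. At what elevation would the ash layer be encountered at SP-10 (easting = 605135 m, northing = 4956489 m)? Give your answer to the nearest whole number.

383 m

Two edge vectors: SP-7→SP-8 = (435, 91, 21), SP-7→SP-9 = (224, -172, 34).
Normal n = (SP-7→SP-8) × (SP-7→SP-9) = (6706, -10086, -95204).
So ∂z/∂easting = −n_x/n_z = 0.07043822 and ∂z/∂northing = −n_y/n_z = −0.10594093.
Intercept c from SP-7: 315.4 − 42603.85 + 525142.18 = 482853.73.
At (605135, 4956489): z = 42624.6 − 525095.0 + 482853.73 = 383.3 m.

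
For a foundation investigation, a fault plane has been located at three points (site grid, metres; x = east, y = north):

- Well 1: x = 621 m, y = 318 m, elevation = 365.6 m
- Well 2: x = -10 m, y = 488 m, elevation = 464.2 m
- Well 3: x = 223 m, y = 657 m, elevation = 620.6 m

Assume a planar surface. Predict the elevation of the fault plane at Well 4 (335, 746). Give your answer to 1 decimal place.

Two edge vectors: Well 1→Well 2 = (-631, 170, 98.6), Well 1→Well 3 = (-398, 339, 255).
Normal n = (Well 1→Well 2) × (Well 1→Well 3) = (9924.6, 121662.2, -146249).
So ∂z/∂x = −n_x/n_z = 0.06786 and ∂z/∂y = −n_y/n_z = 0.83188.
Intercept c from Well 1: 365.6 − 42.14 − 264.54 = 58.92.
At (335, 746): z = 22.7 + 620.6 + 58.92 = 702.2 m.

702.2 m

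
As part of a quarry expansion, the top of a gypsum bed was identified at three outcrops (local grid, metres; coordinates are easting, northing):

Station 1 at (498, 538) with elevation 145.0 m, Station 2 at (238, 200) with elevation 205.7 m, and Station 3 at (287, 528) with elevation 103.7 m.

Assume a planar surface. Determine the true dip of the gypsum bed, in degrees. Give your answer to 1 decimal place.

Let the plane be z = a·easting + b·northing + c.
Station 2−Station 1: −260a − 338b = 60.7;  Station 3−Station 1: −211a − 10b = −41.3.
Solving gives a = 0.21197, b = −0.34264.
Gradient magnitude |∇z| = √(a² + b²) = √(0.04493 + 0.11740) = 0.40291.
True dip = arctan(0.40291) = 21.9°, dipping toward NNW (azimuth ≈ 328°).

21.9°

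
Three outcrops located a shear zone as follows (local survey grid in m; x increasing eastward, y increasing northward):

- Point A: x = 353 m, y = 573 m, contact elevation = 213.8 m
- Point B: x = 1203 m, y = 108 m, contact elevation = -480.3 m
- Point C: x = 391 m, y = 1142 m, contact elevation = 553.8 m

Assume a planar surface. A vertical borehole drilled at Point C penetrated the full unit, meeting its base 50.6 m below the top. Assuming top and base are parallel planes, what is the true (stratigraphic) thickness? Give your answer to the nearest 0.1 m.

Let the plane be z = a·x + b·y + c.
Point B−Point A: 850a − 465b = −694.1;  Point C−Point A: 38a + 569b = 340.
Solving gives a = −0.47244, b = 0.62909.
|∇z| = √(a²+b²) = 0.78674, so dip δ = arctan(0.78674) = 38.19°.
True thickness = vertical thickness × cos δ = 50.6 × cos 38.19° = 39.8 m.

39.8 m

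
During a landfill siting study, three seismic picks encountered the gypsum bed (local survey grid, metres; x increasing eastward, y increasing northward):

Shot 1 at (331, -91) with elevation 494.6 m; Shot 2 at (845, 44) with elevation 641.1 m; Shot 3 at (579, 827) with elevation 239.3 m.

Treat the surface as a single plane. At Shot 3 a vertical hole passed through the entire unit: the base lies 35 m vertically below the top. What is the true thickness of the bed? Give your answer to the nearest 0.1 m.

30.8 m

Two edge vectors: Shot 1→Shot 2 = (514, 135, 146.5), Shot 1→Shot 3 = (248, 918, -255.3).
Normal n = (Shot 1→Shot 2) × (Shot 1→Shot 3) = (-168952.5, 167556.2, 438372).
So ∂z/∂x = −n_x/n_z = 0.38541 and ∂z/∂y = −n_y/n_z = −0.38222.
|∇z| = √(a²+b²) = 0.54280, so dip δ = arctan(0.54280) = 28.49°.
True thickness = vertical thickness × cos δ = 35 × cos 28.49° = 30.8 m.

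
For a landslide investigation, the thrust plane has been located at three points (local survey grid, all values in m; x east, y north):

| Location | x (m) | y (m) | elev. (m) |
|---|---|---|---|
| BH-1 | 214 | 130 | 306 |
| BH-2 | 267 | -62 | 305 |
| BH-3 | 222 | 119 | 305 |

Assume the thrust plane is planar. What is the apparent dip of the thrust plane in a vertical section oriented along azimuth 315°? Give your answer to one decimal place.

Let the plane be z = a·x + b·y + c.
BH-2−BH-1: 53a − 192b = −1;  BH-3−BH-1: 8a − 11b = −1.
Solving gives a = −0.18993, b = −0.04722.
Unit vector along 315° is (sin 315°, cos 315°) = (-0.7071, 0.7071).
Slope in that direction = a·(-0.7071) + b·(0.7071) = 0.10091.
Apparent dip = arctan|0.10091| = 5.8° (true dip is 11.1°, so apparent ≤ true as expected).

5.8°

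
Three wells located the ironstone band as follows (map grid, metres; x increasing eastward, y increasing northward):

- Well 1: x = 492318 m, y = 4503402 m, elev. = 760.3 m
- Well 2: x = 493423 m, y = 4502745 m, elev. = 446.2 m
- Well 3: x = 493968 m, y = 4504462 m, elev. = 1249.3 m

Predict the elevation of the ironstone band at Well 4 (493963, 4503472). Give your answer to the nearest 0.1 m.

784.6 m

Let the plane be z = a·x + b·y + c.
Well 2−Well 1: 1105a − 657b = −314.1;  Well 3−Well 1: 1650a + 1060b = 489.
Solving gives a = −0.005175693, b = 0.469377259.
Then c = 760.3 − a·492318 − b·4503402 = −2110486.10.
At (493963, 4503472): z = −2556.6 + 2113827.3 − 2110486.10 = 784.6 m.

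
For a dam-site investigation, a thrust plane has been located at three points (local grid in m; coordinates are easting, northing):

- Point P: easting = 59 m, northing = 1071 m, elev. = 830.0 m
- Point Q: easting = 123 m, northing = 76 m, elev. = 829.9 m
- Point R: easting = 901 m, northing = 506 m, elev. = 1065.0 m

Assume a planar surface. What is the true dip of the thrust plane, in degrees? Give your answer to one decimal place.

Let the plane be z = a·easting + b·northing + c.
Point Q−Point P: 64a − 995b = −0.1;  Point R−Point P: 842a − 565b = 235.
Solving gives a = 0.29176, b = 0.01887.
Gradient magnitude |∇z| = √(a² + b²) = √(0.08512 + 0.00036) = 0.29237.
True dip = arctan(0.29237) = 16.3°, dipping toward W (azimuth ≈ 266°).

16.3°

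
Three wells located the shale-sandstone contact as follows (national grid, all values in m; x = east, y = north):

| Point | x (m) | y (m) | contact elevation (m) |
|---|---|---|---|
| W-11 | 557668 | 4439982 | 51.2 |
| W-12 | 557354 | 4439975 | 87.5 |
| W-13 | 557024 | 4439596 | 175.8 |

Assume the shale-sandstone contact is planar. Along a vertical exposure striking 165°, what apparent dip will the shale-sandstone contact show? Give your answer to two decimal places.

5.78°

Let the plane be z = a·x + b·y + c.
W-12−W-11: −314a − 7b = 36.3;  W-13−W-11: −644a − 386b = 124.6.
Solving gives a = −0.11260, b = −0.13494.
Unit vector along 165° is (sin 165°, cos 165°) = (0.2588, -0.9659).
Slope in that direction = a·(0.2588) + b·(-0.9659) = 0.10120.
Apparent dip = arctan|0.10120| = 5.78° (true dip is 10.0°, so apparent ≤ true as expected).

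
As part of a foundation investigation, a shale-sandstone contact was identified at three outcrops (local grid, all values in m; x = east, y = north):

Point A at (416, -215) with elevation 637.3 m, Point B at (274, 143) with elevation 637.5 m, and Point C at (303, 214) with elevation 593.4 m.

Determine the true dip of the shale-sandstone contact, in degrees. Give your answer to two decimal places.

39.71°

Two edge vectors: Point A→Point B = (-142, 358, 0.2), Point A→Point C = (-113, 429, -43.9).
Normal n = (Point A→Point B) × (Point A→Point C) = (-15802, -6256.4, -20464).
So ∂z/∂x = −n_x/n_z = −0.77219 and ∂z/∂y = −n_y/n_z = −0.30573.
Gradient magnitude |∇z| = √(a² + b²) = √(0.59627 + 0.09347) = 0.83051.
True dip = arctan(0.83051) = 39.71°, dipping toward ENE (azimuth ≈ 068°).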